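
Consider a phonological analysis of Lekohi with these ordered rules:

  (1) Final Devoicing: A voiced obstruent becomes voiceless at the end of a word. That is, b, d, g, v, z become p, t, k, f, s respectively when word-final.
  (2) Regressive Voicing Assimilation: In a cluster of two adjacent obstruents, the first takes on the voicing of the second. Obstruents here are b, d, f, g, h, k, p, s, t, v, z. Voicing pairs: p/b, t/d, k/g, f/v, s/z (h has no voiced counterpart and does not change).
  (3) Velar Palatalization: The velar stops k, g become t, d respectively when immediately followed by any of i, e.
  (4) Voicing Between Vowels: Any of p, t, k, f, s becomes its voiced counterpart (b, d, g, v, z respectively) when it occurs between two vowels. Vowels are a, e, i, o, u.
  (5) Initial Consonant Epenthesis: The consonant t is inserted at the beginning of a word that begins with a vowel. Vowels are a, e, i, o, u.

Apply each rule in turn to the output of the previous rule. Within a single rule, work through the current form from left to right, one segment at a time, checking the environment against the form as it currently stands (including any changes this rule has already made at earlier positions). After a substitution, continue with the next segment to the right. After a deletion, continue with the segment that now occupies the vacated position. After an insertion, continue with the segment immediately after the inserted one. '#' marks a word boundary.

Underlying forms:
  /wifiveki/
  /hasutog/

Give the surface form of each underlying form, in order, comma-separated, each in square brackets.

/wifiveki/:
  (1) Final Devoicing: no change — [wifiveki]
  (2) Regressive Voicing Assimilation: no change — [wifiveki]
  (3) Velar Palatalization: [wifiveki] → [wifiveti]
  (4) Voicing Between Vowels: [wifiveti] → [wivivedi]
  (5) Initial Consonant Epenthesis: no change — [wivivedi]
/hasutog/:
  (1) Final Devoicing: [hasutog] → [hasutok]
  (2) Regressive Voicing Assimilation: no change — [hasutok]
  (3) Velar Palatalization: no change — [hasutok]
  (4) Voicing Between Vowels: [hasutok] → [hazudok]
  (5) Initial Consonant Epenthesis: no change — [hazudok]

[wivivedi], [hazudok]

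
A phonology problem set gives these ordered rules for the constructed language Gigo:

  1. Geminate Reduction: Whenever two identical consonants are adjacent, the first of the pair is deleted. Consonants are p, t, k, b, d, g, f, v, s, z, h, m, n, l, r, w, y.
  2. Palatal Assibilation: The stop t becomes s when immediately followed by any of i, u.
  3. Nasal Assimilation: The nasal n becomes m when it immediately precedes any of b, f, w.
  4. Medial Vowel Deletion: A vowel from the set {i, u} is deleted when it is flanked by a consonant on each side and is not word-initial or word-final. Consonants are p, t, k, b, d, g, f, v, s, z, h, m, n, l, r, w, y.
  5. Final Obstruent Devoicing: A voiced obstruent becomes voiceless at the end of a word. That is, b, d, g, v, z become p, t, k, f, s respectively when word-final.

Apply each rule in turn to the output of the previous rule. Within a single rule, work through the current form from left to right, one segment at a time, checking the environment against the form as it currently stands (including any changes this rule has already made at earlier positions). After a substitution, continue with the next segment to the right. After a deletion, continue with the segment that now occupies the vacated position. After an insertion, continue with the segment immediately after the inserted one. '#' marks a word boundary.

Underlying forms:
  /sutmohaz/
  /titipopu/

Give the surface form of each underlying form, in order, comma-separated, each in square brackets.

[stmohas], [sspopu]

/sutmohaz/:
  1 Geminate Reduction: no change — [sutmohaz]
  2 Palatal Assibilation: no change — [sutmohaz]
  3 Nasal Assimilation: no change — [sutmohaz]
  4 Medial Vowel Deletion: [sutmohaz] → [stmohaz]
  5 Final Obstruent Devoicing: [stmohaz] → [stmohas]
/titipopu/:
  1 Geminate Reduction: no change — [titipopu]
  2 Palatal Assibilation: [titipopu] → [sisipopu]
  3 Nasal Assimilation: no change — [sisipopu]
  4 Medial Vowel Deletion: [sisipopu] → [sspopu]
  5 Final Obstruent Devoicing: no change — [sspopu]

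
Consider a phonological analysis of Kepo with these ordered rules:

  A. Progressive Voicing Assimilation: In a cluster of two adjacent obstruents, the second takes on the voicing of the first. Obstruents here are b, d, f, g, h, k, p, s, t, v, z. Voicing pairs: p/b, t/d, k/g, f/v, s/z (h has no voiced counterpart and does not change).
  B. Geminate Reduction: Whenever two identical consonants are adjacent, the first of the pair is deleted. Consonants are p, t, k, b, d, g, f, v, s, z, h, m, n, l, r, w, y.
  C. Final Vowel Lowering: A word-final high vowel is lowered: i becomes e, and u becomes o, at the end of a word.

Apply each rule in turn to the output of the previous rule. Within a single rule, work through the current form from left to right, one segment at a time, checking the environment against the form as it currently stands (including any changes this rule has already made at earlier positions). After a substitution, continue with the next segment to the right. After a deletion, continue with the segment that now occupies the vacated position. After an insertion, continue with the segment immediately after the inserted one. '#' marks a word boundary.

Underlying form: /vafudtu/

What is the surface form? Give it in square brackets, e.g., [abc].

A Progressive Voicing Assimilation: [vafudtu] → [vafuddu]
B Geminate Reduction: [vafuddu] → [vafudu]
C Final Vowel Lowering: [vafudu] → [vafudo]

[vafudo]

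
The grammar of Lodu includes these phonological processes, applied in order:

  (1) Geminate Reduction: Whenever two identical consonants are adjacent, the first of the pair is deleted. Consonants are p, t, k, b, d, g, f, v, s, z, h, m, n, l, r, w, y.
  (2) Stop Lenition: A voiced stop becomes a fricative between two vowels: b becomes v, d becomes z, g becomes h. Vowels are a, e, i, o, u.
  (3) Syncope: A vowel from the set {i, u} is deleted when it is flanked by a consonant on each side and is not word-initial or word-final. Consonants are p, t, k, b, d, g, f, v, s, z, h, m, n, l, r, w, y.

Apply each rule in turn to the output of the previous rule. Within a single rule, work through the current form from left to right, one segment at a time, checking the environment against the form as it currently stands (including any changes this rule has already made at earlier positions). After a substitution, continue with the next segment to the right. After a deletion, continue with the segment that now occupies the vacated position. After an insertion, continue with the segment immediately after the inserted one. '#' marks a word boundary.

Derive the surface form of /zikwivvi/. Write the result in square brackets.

(1) Geminate Reduction: [zikwivvi] → [zikwivi]
(2) Stop Lenition: no change — [zikwivi]
(3) Syncope: [zikwivi] → [zkwvi]

[zkwvi]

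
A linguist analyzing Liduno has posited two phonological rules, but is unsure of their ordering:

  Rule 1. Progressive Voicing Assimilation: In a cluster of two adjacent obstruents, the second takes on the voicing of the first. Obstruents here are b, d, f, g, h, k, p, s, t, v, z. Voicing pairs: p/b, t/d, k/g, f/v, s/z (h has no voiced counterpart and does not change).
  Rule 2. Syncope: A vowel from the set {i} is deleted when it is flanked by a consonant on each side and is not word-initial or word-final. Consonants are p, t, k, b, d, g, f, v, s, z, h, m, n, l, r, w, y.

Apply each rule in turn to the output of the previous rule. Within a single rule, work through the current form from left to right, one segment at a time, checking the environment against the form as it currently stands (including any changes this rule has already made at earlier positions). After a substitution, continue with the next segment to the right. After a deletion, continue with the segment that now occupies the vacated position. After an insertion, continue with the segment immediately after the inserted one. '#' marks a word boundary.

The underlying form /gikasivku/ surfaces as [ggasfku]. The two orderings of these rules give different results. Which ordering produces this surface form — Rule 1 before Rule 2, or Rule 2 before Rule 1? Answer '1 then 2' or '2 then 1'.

Order 1 then 2:
  1 Progressive Voicing Assimilation: [gikasivku] → [gikasivgu]
  2 Syncope: [gikasivgu] → [gkasvgu]
  result: [gkasvgu]
Order 2 then 1:
  2 Syncope: [gikasivku] → [gkasvku]
  1 Progressive Voicing Assimilation: [gkasvku] → [ggasfku]
  result: [ggasfku]

2 then 1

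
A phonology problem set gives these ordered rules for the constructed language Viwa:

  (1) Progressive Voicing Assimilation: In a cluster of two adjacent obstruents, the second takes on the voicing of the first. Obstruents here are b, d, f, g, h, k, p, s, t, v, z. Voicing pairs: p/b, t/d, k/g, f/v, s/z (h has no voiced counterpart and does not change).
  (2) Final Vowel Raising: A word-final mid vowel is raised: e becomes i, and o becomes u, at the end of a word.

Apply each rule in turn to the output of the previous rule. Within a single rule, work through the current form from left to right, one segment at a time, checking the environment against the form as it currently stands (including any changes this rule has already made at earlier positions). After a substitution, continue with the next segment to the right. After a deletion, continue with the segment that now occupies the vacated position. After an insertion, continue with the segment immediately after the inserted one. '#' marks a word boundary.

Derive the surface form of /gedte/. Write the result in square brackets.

[geddi]

(1) Progressive Voicing Assimilation: [gedte] → [gedde]
(2) Final Vowel Raising: [gedde] → [geddi]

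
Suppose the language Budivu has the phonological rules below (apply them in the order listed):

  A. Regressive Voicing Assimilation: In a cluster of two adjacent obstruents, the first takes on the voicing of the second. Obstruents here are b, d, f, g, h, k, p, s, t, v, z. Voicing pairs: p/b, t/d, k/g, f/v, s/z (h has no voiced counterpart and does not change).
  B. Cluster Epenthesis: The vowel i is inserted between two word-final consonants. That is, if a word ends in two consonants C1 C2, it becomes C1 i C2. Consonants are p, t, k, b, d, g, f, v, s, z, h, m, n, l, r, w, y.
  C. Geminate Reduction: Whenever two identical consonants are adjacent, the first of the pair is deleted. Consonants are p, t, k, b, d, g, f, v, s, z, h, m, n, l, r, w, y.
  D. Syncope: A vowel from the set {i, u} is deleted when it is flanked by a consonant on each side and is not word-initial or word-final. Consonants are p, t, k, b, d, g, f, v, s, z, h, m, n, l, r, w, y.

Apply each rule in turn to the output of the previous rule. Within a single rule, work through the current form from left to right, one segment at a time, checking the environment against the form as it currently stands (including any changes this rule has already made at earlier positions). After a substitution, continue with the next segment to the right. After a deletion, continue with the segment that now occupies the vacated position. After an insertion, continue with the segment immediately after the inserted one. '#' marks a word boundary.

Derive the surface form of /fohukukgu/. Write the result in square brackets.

[fohkgu]

A Regressive Voicing Assimilation: [fohukukgu] → [fohukuggu]
B Cluster Epenthesis: no change — [fohukuggu]
C Geminate Reduction: [fohukuggu] → [fohukugu]
D Syncope: [fohukugu] → [fohkgu]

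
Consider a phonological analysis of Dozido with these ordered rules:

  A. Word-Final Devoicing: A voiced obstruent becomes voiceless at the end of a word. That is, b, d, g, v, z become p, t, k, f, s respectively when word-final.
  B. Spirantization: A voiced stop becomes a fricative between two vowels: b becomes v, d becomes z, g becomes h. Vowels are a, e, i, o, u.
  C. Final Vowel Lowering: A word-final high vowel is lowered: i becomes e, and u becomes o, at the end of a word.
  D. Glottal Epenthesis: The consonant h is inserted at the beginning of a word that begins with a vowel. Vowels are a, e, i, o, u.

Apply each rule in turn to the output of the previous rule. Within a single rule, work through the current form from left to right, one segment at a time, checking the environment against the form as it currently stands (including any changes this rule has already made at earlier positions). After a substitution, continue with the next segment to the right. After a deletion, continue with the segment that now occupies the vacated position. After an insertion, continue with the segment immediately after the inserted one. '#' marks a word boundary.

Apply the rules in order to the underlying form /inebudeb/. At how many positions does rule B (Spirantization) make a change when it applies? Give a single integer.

2

A Word-Final Devoicing: [inebudeb] → [inebudep]
B Spirantization: [inebudep] → [inevuzep]
C Final Vowel Lowering: no change — [inevuzep]
D Glottal Epenthesis: [inevuzep] → [hinevuzep]
Rule B changed 2 position(s).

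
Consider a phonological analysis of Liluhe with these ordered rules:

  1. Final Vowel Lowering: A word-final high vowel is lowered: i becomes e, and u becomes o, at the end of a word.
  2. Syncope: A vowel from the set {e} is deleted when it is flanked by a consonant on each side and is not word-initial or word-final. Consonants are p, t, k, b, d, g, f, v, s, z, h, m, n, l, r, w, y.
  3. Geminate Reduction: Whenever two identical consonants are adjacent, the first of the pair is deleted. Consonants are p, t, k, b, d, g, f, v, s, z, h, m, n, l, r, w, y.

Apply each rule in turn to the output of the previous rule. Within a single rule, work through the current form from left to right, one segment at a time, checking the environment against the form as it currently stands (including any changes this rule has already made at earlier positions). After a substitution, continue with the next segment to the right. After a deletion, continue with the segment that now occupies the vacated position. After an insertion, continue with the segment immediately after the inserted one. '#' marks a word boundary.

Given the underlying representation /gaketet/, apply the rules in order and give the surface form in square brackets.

[gakt]

1 Final Vowel Lowering: no change — [gaketet]
2 Syncope: [gaketet] → [gaktt]
3 Geminate Reduction: [gaktt] → [gakt]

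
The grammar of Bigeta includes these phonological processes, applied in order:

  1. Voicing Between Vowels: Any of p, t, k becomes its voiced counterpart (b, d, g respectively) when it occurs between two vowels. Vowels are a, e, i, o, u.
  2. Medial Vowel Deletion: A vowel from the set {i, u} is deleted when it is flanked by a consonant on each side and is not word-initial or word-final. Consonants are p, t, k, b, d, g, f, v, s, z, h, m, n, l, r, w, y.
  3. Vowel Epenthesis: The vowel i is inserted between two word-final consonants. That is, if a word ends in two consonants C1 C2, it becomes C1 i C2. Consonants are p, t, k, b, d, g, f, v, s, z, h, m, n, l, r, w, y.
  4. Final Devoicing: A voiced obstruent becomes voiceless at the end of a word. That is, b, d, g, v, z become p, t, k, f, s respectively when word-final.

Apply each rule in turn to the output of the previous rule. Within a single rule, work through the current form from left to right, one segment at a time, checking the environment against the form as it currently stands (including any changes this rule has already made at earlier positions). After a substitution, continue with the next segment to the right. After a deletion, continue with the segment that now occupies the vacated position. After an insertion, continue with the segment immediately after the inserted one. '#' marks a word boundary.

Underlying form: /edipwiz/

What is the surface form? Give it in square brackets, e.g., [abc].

[edpwis]

1 Voicing Between Vowels: no change — [edipwiz]
2 Medial Vowel Deletion: [edipwiz] → [edpwz]
3 Vowel Epenthesis: [edpwz] → [edpwiz]
4 Final Devoicing: [edpwiz] → [edpwis]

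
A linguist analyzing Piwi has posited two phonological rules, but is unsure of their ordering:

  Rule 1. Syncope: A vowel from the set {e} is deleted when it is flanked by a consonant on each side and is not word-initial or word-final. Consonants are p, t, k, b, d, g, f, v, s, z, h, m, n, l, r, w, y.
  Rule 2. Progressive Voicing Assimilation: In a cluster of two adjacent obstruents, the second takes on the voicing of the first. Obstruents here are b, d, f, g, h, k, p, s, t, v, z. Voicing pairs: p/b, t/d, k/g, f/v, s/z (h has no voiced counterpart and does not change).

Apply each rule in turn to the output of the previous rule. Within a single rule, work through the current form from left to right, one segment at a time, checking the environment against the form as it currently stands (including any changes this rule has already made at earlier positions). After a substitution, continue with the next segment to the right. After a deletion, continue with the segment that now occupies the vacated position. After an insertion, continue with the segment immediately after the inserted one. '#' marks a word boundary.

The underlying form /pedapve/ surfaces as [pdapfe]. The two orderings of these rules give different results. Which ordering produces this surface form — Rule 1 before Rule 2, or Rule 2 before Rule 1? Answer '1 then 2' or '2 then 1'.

Order 1 then 2:
  1 Syncope: [pedapve] → [pdapve]
  2 Progressive Voicing Assimilation: [pdapve] → [ptapfe]
  result: [ptapfe]
Order 2 then 1:
  2 Progressive Voicing Assimilation: [pedapve] → [pedapfe]
  1 Syncope: [pedapfe] → [pdapfe]
  result: [pdapfe]

2 then 1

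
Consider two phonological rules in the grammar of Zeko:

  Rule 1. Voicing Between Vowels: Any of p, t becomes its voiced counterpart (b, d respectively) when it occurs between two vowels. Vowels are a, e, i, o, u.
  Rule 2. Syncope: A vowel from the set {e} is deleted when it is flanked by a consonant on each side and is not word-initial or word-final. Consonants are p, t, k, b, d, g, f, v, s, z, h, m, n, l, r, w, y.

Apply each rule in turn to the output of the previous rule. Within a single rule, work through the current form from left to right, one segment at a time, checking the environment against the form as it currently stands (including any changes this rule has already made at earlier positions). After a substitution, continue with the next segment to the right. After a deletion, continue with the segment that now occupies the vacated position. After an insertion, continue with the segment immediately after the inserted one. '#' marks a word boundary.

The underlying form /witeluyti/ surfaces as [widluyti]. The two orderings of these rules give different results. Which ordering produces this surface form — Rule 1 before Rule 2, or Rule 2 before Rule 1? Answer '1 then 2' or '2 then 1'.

1 then 2

Order 1 then 2:
  1 Voicing Between Vowels: [witeluyti] → [wideluyti]
  2 Syncope: [wideluyti] → [widluyti]
  result: [widluyti]
Order 2 then 1:
  2 Syncope: [witeluyti] → [witluyti]
  1 Voicing Between Vowels: no change — [witluyti]
  result: [witluyti]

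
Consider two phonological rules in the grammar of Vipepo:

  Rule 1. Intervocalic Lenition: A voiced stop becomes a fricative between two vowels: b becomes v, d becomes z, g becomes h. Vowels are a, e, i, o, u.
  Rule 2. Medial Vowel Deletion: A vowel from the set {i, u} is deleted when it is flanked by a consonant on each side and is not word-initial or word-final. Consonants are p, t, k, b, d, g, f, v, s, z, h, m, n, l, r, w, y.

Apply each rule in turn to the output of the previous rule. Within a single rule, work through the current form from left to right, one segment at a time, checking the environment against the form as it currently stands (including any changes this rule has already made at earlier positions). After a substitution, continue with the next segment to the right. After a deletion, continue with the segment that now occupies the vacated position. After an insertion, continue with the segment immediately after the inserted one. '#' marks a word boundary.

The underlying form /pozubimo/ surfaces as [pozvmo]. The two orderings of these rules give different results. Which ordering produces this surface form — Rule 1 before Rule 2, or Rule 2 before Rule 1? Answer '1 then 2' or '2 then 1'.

Order 1 then 2:
  1 Intervocalic Lenition: [pozubimo] → [pozuvimo]
  2 Medial Vowel Deletion: [pozuvimo] → [pozvmo]
  result: [pozvmo]
Order 2 then 1:
  2 Medial Vowel Deletion: [pozubimo] → [pozbmo]
  1 Intervocalic Lenition: no change — [pozbmo]
  result: [pozbmo]

1 then 2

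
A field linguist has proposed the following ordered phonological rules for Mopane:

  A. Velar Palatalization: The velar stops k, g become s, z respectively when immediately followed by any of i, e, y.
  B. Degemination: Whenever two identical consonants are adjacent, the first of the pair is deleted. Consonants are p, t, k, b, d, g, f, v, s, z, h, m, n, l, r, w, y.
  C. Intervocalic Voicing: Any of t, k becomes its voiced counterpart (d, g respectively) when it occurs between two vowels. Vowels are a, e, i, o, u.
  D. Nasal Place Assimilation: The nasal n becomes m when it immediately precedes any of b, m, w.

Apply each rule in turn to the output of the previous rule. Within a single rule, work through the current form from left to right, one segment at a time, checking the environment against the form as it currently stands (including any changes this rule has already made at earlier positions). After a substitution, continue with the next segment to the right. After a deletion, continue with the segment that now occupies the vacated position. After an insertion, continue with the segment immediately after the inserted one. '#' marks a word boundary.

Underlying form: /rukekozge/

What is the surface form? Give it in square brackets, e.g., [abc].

A Velar Palatalization: [rukekozge] → [rusekozze]
B Degemination: [rusekozze] → [rusekoze]
C Intervocalic Voicing: [rusekoze] → [rusegoze]
D Nasal Place Assimilation: no change — [rusegoze]

[rusegoze]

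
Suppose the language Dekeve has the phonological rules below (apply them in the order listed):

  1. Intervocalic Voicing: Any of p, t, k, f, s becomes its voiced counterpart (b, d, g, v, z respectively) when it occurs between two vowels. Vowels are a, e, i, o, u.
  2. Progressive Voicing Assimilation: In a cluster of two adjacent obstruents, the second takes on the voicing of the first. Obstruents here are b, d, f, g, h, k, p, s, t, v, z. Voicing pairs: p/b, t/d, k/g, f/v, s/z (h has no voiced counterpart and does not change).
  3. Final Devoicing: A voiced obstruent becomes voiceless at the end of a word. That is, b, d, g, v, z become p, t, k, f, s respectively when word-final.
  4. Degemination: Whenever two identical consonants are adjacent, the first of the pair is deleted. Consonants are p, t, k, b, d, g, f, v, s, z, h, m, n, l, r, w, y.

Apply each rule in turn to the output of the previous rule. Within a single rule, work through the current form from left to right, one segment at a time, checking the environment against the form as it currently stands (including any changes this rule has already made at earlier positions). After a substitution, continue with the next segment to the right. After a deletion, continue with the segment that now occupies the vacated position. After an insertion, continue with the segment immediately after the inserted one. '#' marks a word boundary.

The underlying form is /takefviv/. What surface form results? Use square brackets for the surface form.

1 Intervocalic Voicing: [takefviv] → [tagefviv]
2 Progressive Voicing Assimilation: [tagefviv] → [tageffiv]
3 Final Devoicing: [tageffiv] → [tageffif]
4 Degemination: [tageffif] → [tagefif]

[tagefif]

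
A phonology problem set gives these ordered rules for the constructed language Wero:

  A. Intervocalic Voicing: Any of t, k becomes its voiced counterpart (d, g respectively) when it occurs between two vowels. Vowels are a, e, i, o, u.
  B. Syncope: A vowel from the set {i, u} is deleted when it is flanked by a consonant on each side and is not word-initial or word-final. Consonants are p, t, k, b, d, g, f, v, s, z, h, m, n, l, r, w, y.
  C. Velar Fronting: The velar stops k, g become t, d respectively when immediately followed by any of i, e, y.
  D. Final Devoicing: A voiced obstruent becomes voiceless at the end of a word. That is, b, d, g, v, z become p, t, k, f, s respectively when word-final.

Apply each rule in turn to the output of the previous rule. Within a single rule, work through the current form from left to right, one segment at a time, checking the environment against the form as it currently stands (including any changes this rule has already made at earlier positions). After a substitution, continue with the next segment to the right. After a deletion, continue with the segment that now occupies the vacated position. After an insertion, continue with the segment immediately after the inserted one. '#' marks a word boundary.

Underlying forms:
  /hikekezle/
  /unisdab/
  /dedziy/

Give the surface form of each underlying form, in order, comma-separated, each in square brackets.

[hdedezle], [unsdap], [dedzy]

/hikekezle/:
  A Intervocalic Voicing: [hikekezle] → [higegezle]
  B Syncope: [higegezle] → [hgegezle]
  C Velar Fronting: [hgegezle] → [hdedezle]
  D Final Devoicing: no change — [hdedezle]
/unisdab/:
  A Intervocalic Voicing: no change — [unisdab]
  B Syncope: [unisdab] → [unsdab]
  C Velar Fronting: no change — [unsdab]
  D Final Devoicing: [unsdab] → [unsdap]
/dedziy/:
  A Intervocalic Voicing: no change — [dedziy]
  B Syncope: [dedziy] → [dedzy]
  C Velar Fronting: no change — [dedzy]
  D Final Devoicing: no change — [dedzy]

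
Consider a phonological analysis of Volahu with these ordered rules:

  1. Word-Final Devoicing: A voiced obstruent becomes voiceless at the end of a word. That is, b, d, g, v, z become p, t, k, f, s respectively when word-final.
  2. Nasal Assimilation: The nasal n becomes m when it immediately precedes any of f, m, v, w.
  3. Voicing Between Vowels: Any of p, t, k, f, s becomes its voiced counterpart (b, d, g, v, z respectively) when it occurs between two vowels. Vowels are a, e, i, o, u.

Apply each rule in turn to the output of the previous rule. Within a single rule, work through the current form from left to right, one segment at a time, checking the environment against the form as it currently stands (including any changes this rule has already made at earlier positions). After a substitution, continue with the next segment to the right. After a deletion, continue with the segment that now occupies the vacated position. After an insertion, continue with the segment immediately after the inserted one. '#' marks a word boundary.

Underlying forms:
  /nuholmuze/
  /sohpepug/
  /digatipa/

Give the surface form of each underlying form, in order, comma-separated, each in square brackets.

[nuholmuze], [sohpebuk], [digadiba]

/nuholmuze/:
  1 Word-Final Devoicing: no change — [nuholmuze]
  2 Nasal Assimilation: no change — [nuholmuze]
  3 Voicing Between Vowels: no change — [nuholmuze]
/sohpepug/:
  1 Word-Final Devoicing: [sohpepug] → [sohpepuk]
  2 Nasal Assimilation: no change — [sohpepuk]
  3 Voicing Between Vowels: [sohpepuk] → [sohpebuk]
/digatipa/:
  1 Word-Final Devoicing: no change — [digatipa]
  2 Nasal Assimilation: no change — [digatipa]
  3 Voicing Between Vowels: [digatipa] → [digadiba]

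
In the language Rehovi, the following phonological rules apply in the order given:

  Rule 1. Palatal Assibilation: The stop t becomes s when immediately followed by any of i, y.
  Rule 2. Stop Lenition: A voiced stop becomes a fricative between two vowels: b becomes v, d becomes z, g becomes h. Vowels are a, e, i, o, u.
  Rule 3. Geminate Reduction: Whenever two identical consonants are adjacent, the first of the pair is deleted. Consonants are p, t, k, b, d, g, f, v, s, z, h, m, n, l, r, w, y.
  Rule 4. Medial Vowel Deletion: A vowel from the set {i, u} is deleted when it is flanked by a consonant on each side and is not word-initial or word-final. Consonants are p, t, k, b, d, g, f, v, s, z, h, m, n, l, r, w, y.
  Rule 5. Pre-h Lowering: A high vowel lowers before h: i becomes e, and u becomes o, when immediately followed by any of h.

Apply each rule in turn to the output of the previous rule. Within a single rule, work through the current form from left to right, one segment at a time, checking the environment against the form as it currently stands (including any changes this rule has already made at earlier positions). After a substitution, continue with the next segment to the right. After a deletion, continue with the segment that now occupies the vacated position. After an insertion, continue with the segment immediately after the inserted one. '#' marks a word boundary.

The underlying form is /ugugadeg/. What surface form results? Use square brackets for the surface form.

[ohhazeg]

Rule 1 Palatal Assibilation: no change — [ugugadeg]
Rule 2 Stop Lenition: [ugugadeg] → [uhuhazeg]
Rule 3 Geminate Reduction: no change — [uhuhazeg]
Rule 4 Medial Vowel Deletion: [uhuhazeg] → [uhhazeg]
Rule 5 Pre-h Lowering: [uhhazeg] → [ohhazeg]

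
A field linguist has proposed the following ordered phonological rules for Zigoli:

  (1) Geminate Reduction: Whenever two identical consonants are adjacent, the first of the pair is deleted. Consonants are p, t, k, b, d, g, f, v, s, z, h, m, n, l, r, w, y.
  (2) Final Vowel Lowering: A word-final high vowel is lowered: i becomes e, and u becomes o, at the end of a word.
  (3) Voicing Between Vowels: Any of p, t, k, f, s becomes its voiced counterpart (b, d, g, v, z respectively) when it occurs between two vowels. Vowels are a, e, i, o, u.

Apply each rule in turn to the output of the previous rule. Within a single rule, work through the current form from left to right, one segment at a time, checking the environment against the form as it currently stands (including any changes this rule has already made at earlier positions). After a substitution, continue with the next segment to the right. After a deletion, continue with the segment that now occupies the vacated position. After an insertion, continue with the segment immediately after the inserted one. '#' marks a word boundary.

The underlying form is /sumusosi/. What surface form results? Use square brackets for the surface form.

(1) Geminate Reduction: no change — [sumusosi]
(2) Final Vowel Lowering: [sumusosi] → [sumusose]
(3) Voicing Between Vowels: [sumusose] → [sumuzoze]

[sumuzoze]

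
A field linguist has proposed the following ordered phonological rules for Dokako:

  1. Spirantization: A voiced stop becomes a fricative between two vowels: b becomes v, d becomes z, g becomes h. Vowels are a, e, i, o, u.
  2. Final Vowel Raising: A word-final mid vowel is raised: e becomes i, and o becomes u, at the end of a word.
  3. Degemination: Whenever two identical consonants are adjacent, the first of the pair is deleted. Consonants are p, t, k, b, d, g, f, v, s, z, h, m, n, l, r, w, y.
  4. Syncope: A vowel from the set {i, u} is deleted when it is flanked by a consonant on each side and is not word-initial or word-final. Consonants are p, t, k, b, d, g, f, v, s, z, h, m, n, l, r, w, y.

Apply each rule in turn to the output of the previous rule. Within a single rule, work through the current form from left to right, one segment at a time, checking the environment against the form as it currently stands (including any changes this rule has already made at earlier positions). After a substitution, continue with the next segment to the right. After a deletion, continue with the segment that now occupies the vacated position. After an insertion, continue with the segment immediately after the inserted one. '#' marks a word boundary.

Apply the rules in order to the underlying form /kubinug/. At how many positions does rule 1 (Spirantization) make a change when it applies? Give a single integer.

1 Spirantization: [kubinug] → [kuvinug]
2 Final Vowel Raising: no change — [kuvinug]
3 Degemination: no change — [kuvinug]
4 Syncope: [kuvinug] → [kvng]
Rule 1 changed 1 position(s).

1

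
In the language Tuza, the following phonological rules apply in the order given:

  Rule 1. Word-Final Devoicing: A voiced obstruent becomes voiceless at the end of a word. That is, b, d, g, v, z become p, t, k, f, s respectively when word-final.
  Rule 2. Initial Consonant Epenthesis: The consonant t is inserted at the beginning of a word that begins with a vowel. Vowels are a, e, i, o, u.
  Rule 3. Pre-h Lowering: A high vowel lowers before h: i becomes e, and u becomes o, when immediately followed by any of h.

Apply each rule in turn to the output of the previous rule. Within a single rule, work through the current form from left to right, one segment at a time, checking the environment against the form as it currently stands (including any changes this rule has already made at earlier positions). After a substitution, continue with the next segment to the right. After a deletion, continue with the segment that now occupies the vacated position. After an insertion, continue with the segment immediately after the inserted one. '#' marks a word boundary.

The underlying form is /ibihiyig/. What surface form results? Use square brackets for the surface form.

Rule 1 Word-Final Devoicing: [ibihiyig] → [ibihiyik]
Rule 2 Initial Consonant Epenthesis: [ibihiyik] → [tibihiyik]
Rule 3 Pre-h Lowering: [tibihiyik] → [tibehiyik]

[tibehiyik]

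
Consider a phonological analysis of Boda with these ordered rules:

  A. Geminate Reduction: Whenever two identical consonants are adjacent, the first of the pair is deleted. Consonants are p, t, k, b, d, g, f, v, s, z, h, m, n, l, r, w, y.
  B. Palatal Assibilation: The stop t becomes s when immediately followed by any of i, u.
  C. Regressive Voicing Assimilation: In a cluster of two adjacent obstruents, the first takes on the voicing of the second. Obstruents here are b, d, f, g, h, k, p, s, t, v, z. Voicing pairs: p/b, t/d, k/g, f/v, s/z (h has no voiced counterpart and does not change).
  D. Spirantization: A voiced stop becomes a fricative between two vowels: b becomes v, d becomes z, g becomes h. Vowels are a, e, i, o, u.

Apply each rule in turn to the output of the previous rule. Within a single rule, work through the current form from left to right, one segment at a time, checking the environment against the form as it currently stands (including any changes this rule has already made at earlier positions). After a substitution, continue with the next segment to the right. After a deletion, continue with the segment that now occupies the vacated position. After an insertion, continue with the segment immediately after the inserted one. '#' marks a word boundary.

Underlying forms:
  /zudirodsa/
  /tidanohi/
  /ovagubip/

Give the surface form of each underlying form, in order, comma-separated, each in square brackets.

/zudirodsa/:
  A Geminate Reduction: no change — [zudirodsa]
  B Palatal Assibilation: no change — [zudirodsa]
  C Regressive Voicing Assimilation: [zudirodsa] → [zudirotsa]
  D Spirantization: [zudirotsa] → [zuzirotsa]
/tidanohi/:
  A Geminate Reduction: no change — [tidanohi]
  B Palatal Assibilation: [tidanohi] → [sidanohi]
  C Regressive Voicing Assimilation: no change — [sidanohi]
  D Spirantization: [sidanohi] → [sizanohi]
/ovagubip/:
  A Geminate Reduction: no change — [ovagubip]
  B Palatal Assibilation: no change — [ovagubip]
  C Regressive Voicing Assimilation: no change — [ovagubip]
  D Spirantization: [ovagubip] → [ovahuvip]

[zuzirotsa], [sizanohi], [ovahuvip]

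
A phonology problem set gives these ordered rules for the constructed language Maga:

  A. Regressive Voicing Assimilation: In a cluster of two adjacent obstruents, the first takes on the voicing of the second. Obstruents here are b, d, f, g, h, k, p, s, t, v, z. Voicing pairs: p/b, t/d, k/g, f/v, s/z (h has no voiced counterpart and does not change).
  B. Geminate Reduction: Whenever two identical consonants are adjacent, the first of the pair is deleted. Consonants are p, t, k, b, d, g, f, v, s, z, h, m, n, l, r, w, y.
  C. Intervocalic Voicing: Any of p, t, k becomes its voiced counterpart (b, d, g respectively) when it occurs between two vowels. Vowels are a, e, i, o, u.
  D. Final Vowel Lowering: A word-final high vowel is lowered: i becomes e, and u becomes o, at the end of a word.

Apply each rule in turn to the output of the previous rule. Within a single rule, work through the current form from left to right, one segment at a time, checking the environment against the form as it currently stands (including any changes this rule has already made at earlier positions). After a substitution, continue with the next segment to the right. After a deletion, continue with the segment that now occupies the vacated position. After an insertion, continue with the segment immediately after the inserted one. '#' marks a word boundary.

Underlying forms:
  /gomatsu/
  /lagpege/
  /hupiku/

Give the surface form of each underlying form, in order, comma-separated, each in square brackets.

/gomatsu/:
  A Regressive Voicing Assimilation: no change — [gomatsu]
  B Geminate Reduction: no change — [gomatsu]
  C Intervocalic Voicing: no change — [gomatsu]
  D Final Vowel Lowering: [gomatsu] → [gomatso]
/lagpege/:
  A Regressive Voicing Assimilation: [lagpege] → [lakpege]
  B Geminate Reduction: no change — [lakpege]
  C Intervocalic Voicing: no change — [lakpege]
  D Final Vowel Lowering: no change — [lakpege]
/hupiku/:
  A Regressive Voicing Assimilation: no change — [hupiku]
  B Geminate Reduction: no change — [hupiku]
  C Intervocalic Voicing: [hupiku] → [hubigu]
  D Final Vowel Lowering: [hubigu] → [hubigo]

[gomatso], [lakpege], [hubigo]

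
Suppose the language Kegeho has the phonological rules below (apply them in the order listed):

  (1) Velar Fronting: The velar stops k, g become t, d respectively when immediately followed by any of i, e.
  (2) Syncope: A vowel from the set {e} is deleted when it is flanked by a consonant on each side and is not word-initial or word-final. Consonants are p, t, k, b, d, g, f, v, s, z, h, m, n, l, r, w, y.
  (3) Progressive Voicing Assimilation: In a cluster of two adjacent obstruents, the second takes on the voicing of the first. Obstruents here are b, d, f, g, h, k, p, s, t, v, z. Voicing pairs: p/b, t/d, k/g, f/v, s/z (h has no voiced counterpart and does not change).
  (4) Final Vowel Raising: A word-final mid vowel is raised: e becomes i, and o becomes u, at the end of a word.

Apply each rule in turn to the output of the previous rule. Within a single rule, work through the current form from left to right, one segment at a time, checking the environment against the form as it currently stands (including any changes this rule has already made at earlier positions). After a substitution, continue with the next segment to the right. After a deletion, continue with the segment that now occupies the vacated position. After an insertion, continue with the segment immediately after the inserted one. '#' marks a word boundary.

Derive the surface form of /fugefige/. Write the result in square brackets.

[fudvidi]

(1) Velar Fronting: [fugefige] → [fudefide]
(2) Syncope: [fudefide] → [fudfide]
(3) Progressive Voicing Assimilation: [fudfide] → [fudvide]
(4) Final Vowel Raising: [fudvide] → [fudvidi]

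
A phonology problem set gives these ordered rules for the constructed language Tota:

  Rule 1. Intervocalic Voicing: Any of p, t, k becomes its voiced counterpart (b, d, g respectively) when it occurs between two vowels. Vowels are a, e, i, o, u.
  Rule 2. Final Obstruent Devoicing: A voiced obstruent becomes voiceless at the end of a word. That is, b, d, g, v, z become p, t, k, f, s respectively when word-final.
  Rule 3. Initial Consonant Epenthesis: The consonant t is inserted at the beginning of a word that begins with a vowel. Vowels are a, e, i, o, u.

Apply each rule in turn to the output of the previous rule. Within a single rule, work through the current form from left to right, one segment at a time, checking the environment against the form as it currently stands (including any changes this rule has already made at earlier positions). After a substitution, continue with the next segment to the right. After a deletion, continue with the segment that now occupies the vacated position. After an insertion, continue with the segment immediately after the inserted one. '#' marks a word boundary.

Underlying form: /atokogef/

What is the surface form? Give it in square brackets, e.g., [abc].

Rule 1 Intervocalic Voicing: [atokogef] → [adogogef]
Rule 2 Final Obstruent Devoicing: no change — [adogogef]
Rule 3 Initial Consonant Epenthesis: [adogogef] → [tadogogef]

[tadogogef]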